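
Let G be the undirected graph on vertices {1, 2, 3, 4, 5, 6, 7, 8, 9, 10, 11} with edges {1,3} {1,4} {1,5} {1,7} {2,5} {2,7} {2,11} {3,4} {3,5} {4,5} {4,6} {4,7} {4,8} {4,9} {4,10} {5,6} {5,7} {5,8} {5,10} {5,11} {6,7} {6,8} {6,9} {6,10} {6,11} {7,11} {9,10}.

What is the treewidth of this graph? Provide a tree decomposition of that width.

The largest bag has 4 vertices, giving width 3; this decomposition certifies tw(G) ≤ 3. For the lower bound, the 4 vertices {4, 6, 9, 10} are pairwise adjacent, and any tree decomposition puts a clique entirely inside one bag — forcing width ≥ 3. Therefore the treewidth is 3.

Treewidth 3.
One such decomposition:
Bags: B1 = {4, 5, 6, 7}  B2 = {4, 5, 6, 8}  B3 = {4, 5, 6, 10}  B4 = {4, 6, 9, 10}  B5 = {5, 6, 7, 11}  B6 = {1, 4, 5, 7}  B7 = {2, 5, 7, 11}  B8 = {1, 3, 4, 5}
Tree: B1–B2, B2–B3, B3–B4, B1–B5, B1–B6, B5–B7, B6–B8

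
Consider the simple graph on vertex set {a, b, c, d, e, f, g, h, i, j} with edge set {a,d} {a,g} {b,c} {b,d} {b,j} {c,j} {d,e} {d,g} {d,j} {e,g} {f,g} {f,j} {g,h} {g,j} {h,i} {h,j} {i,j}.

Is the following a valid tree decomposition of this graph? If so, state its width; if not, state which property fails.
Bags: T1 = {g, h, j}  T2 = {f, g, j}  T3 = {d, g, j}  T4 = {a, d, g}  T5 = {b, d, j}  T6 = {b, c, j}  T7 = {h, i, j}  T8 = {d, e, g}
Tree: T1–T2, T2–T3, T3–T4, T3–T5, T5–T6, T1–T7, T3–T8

Yes; width 2.

Checking the three conditions: (i) the bags cover all of {a, b, c, d, e, f, g, h, i, j}; (ii) for each edge, some bag contains both endpoints; (iii) the bags containing any fixed vertex form a subtree. All hold, so the decomposition is valid with width 3 − 1 = 2.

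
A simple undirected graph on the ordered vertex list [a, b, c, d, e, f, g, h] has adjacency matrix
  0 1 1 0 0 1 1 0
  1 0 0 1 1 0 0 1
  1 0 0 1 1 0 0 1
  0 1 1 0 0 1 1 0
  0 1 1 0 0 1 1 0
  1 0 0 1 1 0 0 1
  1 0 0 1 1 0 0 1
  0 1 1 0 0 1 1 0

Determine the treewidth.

A width-4 tree decomposition is:
Bags: B1 = {b, c, e, f, g}  B2 = {b, c, d, f, g}  B3 = {b, c, f, g, h}  B4 = {a, b, c, f, g}
Tree: B1–B2, B2–B3, B3–B4
The largest bag has 5 vertices, giving width 4; this decomposition certifies tw(G) ≤ 4. For the lower bound: the 5 vertex sets {e,f}, {b,d}, {c,h}, {g}, {a} are disjoint, each induces a connected subgraph, and every pair is joined by at least one edge of G. Contracting each set to a single vertex therefore yields K_{5} as a minor, and since treewidth is minor-monotone, tw(G) ≥ tw(K_{5}) = 4. The upper and lower bounds meet at 4, so that is the treewidth.

4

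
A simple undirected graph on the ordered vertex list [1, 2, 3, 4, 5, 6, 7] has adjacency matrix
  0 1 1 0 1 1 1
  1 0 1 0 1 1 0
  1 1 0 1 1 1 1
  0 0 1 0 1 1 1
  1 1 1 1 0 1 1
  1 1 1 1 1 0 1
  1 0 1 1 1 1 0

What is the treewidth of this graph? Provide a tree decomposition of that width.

The largest bag has 5 vertices, giving width 4; this decomposition certifies tw(G) ≤ 4. On the other hand G contains the 5-clique {1, 2, 3, 5, 6}. A clique must lie in a single bag of any decomposition, so no decomposition can have width below 4. Hence tw(G) = 4 exactly.

Treewidth 4.
One optimal decomposition is:
Bags: B1 = {3, 4, 5, 6, 7}  B2 = {1, 3, 5, 6, 7}  B3 = {1, 2, 3, 5, 6}
Tree: B1–B2, B2–B3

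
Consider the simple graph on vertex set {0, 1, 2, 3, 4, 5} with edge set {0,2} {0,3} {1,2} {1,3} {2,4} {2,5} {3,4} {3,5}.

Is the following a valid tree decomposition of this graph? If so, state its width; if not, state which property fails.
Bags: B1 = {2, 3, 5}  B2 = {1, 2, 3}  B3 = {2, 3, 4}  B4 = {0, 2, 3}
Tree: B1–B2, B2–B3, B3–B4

Yes; width 2.

Checking the three conditions: (i) the bags cover all of {0, 1, 2, 3, 4, 5}; (ii) for each edge, some bag contains both endpoints; (iii) the bags containing any fixed vertex form a subtree. All hold, so the decomposition is valid with width 3 − 1 = 2.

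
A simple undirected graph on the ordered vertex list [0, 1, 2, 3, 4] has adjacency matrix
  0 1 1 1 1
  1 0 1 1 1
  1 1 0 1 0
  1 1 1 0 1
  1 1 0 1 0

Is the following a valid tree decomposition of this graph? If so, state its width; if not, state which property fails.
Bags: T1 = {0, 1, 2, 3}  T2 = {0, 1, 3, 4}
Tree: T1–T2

Yes; width 3.

Vertex coverage: the bags together contain {0, 1, 2, 3, 4}, the full vertex set. Edge coverage: each edge of G has both endpoints in at least one bag. Running intersection: for every vertex, the bags containing it form a connected subtree. All three properties hold, so this is a valid tree decomposition of width max|bag| − 1 = 3, and hence tw(G) ≤ 3.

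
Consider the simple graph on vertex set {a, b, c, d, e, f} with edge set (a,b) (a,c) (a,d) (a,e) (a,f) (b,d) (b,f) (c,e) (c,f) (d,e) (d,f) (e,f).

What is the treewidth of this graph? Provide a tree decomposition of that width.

Treewidth 3.
One optimal decomposition is:
Bags: B1 = {a, b, d, f}  B2 = {a, d, e, f}  B3 = {a, c, e, f}
Tree: B1–B2, B2–B3

Every bag has size at most 4, so the width is 4 − 1 = 3 and tw(G) ≤ 3. On the other hand G contains the 4-clique {a, d, e, f}. A clique must lie in a single bag of any decomposition, so no decomposition can have width below 3. Combining the bounds, tw(G) = 3.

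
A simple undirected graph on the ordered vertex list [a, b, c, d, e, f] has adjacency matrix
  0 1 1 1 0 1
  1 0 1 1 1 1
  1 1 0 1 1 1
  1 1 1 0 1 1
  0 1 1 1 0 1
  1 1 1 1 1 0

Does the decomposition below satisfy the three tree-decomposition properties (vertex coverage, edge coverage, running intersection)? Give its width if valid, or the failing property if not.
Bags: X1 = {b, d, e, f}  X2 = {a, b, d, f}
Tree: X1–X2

No — vertex c appears in no bag.

A tree decomposition must satisfy three properties: every vertex lies in some bag; for every edge, both endpoints lie together in some bag; and for every vertex, the bags containing it form a connected subtree. Here vertex c appears in no bag, so the decomposition is invalid.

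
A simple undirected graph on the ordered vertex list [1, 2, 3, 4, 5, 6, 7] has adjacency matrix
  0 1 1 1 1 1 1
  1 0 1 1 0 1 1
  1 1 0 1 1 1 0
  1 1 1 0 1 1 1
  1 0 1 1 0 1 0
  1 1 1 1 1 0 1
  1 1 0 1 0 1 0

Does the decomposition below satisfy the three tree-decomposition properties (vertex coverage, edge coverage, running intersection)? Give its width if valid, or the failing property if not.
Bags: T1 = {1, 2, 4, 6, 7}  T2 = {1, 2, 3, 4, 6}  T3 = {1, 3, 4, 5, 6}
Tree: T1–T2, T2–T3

Yes; width 4.

Vertex coverage: the bags together contain {1, 2, 3, 4, 5, 6, 7}, the full vertex set. Edge coverage: each edge of G has both endpoints in at least one bag. Running intersection: for every vertex, the bags containing it form a connected subtree. All three properties hold, so this is a valid tree decomposition of width max|bag| − 1 = 4, and hence tw(G) ≤ 4.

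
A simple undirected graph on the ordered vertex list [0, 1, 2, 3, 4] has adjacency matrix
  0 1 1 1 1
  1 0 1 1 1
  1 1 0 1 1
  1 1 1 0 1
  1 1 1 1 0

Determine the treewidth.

A width-4 tree decomposition is:
Bags: B1 = {0, 1, 2, 3, 4}
Tree: (single bag)
A single bag containing all 5 vertices is trivially a valid decomposition of width 4. Conversely, {0, 1, 2, 3, 4} is a clique of size 5, and the vertices of any clique must share a bag in every tree decomposition; so some bag has ≥ 5 vertices and tw(G) ≥ 4. Therefore the treewidth is 4.

4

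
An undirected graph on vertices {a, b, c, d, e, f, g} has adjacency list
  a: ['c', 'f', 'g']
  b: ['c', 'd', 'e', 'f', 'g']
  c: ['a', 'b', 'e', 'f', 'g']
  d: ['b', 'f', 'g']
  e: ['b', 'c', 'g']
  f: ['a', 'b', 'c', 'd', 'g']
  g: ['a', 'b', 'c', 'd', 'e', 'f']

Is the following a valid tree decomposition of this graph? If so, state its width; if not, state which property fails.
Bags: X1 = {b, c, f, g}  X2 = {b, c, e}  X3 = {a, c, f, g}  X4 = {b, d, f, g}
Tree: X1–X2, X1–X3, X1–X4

A tree decomposition must satisfy three properties: every vertex lies in some bag; for every edge, both endpoints lie together in some bag; and for every vertex, the bags containing it form a connected subtree. Here edge (g,e) lies in no bag, so the decomposition is invalid.

No — edge (g,e) lies in no bag.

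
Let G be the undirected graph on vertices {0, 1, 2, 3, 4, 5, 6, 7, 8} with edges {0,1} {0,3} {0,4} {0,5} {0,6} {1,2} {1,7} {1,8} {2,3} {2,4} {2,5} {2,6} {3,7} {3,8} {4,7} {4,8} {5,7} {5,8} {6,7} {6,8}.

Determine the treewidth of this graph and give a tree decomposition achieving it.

Every bag has size at most 5, so the width is 5 − 1 = 4 and tw(G) ≤ 4. For the lower bound: the 5 vertex sets {3,7}, {1,8}, {0,5}, {2}, {6} are disjoint, each induces a connected subgraph, and every pair is joined by at least one edge of G. Contracting each set to a single vertex therefore yields K_{5} as a minor, and since treewidth is minor-monotone, tw(G) ≥ tw(K_{5}) = 4. Therefore the treewidth is 4.

Treewidth 4.
Bags: B1 = {0, 2, 3, 7, 8}  B2 = {0, 1, 2, 7, 8}  B3 = {0, 2, 5, 7, 8}  B4 = {0, 2, 6, 7, 8}  B5 = {0, 2, 4, 7, 8}
Tree: B1–B2, B2–B3, B3–B4, B4–B5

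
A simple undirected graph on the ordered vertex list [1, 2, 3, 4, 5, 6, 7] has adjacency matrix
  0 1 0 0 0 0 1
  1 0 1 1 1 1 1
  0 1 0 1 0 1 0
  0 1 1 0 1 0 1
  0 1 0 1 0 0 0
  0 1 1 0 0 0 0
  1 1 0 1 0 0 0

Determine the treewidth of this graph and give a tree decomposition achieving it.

Treewidth 2.
Bags: B1 = {2, 4, 5}  B2 = {2, 3, 4}  B3 = {2, 4, 7}  B4 = {1, 2, 7}  B5 = {2, 3, 6}
Tree: B1–B2, B2–B3, B3–B4, B2–B5

Each bag holds 3 vertices, so the decomposition has width 2, which upper-bounds the treewidth. For the lower bound, the 3 vertices {1, 2, 7} are pairwise adjacent, and any tree decomposition puts a clique entirely inside one bag — forcing width ≥ 2. Hence tw(G) = 2 exactly.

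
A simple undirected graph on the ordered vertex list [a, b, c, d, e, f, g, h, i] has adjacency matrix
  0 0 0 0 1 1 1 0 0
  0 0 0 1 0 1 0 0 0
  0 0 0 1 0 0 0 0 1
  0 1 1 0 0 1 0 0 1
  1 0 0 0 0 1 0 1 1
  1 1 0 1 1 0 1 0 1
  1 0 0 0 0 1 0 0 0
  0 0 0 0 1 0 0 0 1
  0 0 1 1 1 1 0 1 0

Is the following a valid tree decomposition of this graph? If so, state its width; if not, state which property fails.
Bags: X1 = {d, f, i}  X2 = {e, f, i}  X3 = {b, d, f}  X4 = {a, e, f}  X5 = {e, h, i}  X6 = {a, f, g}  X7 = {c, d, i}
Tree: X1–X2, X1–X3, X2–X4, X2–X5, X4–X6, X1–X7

Every vertex of G appears in some bag (union = {a, b, c, d, e, f, g, h, i}); every edge is covered by a bag; and for each vertex v the set of bags containing v is connected in the bag tree. The decomposition is therefore valid. The largest bag has 3 vertices, so the width is 2.

Yes; width 2.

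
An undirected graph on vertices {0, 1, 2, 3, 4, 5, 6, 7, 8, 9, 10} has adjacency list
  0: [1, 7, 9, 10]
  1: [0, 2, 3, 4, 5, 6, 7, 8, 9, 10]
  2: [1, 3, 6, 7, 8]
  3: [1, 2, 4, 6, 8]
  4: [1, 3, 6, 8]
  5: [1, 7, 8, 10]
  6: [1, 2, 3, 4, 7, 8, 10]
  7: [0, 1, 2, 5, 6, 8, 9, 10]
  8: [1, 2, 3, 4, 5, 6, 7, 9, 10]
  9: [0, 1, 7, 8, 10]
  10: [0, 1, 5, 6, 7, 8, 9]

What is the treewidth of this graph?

4

A width-4 tree decomposition is:
Bags: B1 = {1, 2, 6, 7, 8}  B2 = {1, 2, 3, 6, 8}  B3 = {1, 6, 7, 8, 10}  B4 = {1, 5, 7, 8, 10}  B5 = {1, 7, 8, 9, 10}  B6 = {1, 3, 4, 6, 8}  B7 = {0, 1, 7, 9, 10}
Tree: B1–B2, B1–B3, B3–B4, B3–B5, B2–B6, B5–B7
The largest bag has 5 vertices, giving width 4; this decomposition certifies tw(G) ≤ 4. Conversely, {0, 1, 7, 9, 10} is a clique of size 5, and the vertices of any clique must share a bag in every tree decomposition; so some bag has ≥ 5 vertices and tw(G) ≥ 4. Therefore the treewidth is 4.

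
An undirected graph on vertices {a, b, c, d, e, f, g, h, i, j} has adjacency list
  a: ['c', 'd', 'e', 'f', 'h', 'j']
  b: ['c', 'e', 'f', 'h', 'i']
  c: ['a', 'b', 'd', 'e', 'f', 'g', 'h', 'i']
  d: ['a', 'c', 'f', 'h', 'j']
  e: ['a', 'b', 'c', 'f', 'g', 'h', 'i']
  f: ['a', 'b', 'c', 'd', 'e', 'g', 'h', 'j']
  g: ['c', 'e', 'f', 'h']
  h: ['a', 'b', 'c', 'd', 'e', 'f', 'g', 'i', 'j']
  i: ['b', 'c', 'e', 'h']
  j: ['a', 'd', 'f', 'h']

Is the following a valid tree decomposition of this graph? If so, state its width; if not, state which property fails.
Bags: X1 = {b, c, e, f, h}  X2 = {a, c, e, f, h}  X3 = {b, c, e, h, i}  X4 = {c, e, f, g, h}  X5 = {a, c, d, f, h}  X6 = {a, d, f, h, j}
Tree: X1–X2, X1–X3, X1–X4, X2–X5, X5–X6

Vertex coverage: the bags together contain {a, b, c, d, e, f, g, h, i, j}, the full vertex set. Edge coverage: each edge of G has both endpoints in at least one bag. Running intersection: for every vertex, the bags containing it form a connected subtree. All three properties hold, so this is a valid tree decomposition of width max|bag| − 1 = 4, and hence tw(G) ≤ 4.

Yes; width 4.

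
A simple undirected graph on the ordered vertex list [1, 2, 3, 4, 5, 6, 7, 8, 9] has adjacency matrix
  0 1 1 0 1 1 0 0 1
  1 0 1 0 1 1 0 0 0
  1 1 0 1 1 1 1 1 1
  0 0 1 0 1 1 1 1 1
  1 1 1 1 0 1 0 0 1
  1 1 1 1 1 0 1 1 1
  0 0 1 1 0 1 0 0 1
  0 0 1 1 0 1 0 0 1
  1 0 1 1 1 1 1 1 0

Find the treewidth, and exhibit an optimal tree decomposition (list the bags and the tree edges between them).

Every bag has size at most 5, so the width is 5 − 1 = 4 and tw(G) ≤ 4. On the other hand G contains the 5-clique {1, 3, 5, 6, 9}. A clique must lie in a single bag of any decomposition, so no decomposition can have width below 4. Hence tw(G) = 4 exactly.

Treewidth 4.
Bags: B1 = {1, 2, 3, 5, 6}  B2 = {1, 3, 5, 6, 9}  B3 = {3, 4, 5, 6, 9}  B4 = {3, 4, 6, 8, 9}  B5 = {3, 4, 6, 7, 9}
Tree: B1–B2, B2–B3, B3–B4, B3–B5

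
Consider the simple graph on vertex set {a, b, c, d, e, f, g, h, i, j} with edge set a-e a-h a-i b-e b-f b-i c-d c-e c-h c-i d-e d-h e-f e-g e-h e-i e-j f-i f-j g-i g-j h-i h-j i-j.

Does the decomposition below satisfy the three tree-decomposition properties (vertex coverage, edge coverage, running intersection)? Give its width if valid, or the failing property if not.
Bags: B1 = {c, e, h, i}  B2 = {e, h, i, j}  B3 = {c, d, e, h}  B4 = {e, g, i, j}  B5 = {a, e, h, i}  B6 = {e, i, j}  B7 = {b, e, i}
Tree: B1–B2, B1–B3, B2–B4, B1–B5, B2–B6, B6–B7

No — vertex f appears in no bag.

A tree decomposition must satisfy three properties: every vertex lies in some bag; for every edge, both endpoints lie together in some bag; and for every vertex, the bags containing it form a connected subtree. Here vertex f appears in no bag, so the decomposition is invalid.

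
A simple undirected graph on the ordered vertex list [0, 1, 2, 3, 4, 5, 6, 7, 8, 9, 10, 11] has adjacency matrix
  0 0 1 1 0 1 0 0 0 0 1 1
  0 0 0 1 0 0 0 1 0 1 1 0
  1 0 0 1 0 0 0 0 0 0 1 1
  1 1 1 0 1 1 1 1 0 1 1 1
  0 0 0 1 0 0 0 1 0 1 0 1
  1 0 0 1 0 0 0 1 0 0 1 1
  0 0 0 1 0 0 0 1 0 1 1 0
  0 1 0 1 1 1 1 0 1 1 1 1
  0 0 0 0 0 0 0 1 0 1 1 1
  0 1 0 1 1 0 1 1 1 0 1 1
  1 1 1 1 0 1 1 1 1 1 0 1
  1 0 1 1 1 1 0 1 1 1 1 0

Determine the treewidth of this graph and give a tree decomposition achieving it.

Every bag has size at most 5, so the width is 5 − 1 = 4 and tw(G) ≤ 4. On the other hand G contains the 5-clique {7, 8, 9, 10, 11}. A clique must lie in a single bag of any decomposition, so no decomposition can have width below 4. Therefore the treewidth is 4.

Treewidth 4.
One such decomposition:
Bags: B1 = {3, 7, 9, 10, 11}  B2 = {1, 3, 7, 9, 10}  B3 = {3, 5, 7, 10, 11}  B4 = {3, 6, 7, 9, 10}  B5 = {7, 8, 9, 10, 11}  B6 = {0, 3, 5, 10, 11}  B7 = {0, 2, 3, 10, 11}  B8 = {3, 4, 7, 9, 11}
Tree: B1–B2, B1–B3, B1–B4, B1–B5, B3–B6, B6–B7, B1–B8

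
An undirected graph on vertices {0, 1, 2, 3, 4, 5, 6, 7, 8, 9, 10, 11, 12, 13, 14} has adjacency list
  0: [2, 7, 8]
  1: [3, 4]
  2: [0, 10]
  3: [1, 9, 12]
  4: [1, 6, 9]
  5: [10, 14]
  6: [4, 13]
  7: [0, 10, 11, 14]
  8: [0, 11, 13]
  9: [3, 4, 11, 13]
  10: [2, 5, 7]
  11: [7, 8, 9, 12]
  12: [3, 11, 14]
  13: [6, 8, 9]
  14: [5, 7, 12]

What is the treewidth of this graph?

3

A width-3 tree decomposition is:
Bags: B1 = {2, 5, 10, 14}  B2 = {2, 7, 10, 14}  B3 = {0, 2, 7, 14}  B4 = {0, 7, 12, 14}  B5 = {0, 7, 11, 12}  B6 = {0, 8, 11, 12}  B7 = {3, 8, 11, 12}  B8 = {3, 8, 9, 11}  B9 = {3, 8, 9, 13}  B10 = {1, 3, 9, 13}  B11 = {1, 4, 9, 13}  B12 = {1, 4, 6, 13}
Tree: B1–B2, B2–B3, B3–B4, B4–B5, B5–B6, B6–B7, B7–B8, B8–B9, B9–B10, B10–B11, B11–B12
Each bag holds 4 vertices, so the decomposition has width 3, which upper-bounds the treewidth. For the lower bound: the 4 vertex sets {2,5,10}, {14}, {7}, {0,8,11,12} are disjoint, each induces a connected subgraph, and every pair is joined by at least one edge of G. Contracting each set to a single vertex therefore yields K_{4} as a minor, and since treewidth is minor-monotone, tw(G) ≥ tw(K_{4}) = 3. Therefore the treewidth is 3.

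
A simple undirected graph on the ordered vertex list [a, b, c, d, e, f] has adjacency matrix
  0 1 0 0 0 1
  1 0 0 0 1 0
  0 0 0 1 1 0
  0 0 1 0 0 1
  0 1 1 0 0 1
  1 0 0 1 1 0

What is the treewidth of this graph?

A width-2 tree decomposition is:
Bags: B1 = {c, d, e}  B2 = {d, e, f}  B3 = {b, e, f}  B4 = {a, b, f}
Tree: B1–B2, B2–B3, B3–B4
Each bag holds 3 vertices, so the decomposition has width 2, which upper-bounds the treewidth. The edges c–d–f–e–c form a cycle, so G is not a tree and its treewidth is at least 2. Combining the bounds, tw(G) = 2.

2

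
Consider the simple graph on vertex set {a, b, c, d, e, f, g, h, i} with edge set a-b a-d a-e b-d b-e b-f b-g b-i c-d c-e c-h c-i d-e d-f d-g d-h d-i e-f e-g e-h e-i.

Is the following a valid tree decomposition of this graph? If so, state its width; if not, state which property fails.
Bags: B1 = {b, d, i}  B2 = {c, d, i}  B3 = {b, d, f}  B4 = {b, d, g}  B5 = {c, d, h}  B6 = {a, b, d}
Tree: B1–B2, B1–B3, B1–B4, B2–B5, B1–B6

A tree decomposition must satisfy three properties: every vertex lies in some bag; for every edge, both endpoints lie together in some bag; and for every vertex, the bags containing it form a connected subtree. Here vertex e appears in no bag, so the decomposition is invalid.

No — vertex e appears in no bag.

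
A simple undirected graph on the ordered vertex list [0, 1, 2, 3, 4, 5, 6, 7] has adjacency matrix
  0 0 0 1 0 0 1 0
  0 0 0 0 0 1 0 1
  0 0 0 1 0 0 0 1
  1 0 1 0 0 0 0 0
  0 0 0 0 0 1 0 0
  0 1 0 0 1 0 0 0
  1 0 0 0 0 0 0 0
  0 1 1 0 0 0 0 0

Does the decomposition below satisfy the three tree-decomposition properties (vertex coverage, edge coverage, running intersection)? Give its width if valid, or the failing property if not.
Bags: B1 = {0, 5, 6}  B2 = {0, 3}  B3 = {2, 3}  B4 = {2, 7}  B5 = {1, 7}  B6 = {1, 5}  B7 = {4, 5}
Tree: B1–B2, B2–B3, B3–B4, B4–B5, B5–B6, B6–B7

A tree decomposition must satisfy three properties: every vertex lies in some bag; for every edge, both endpoints lie together in some bag; and for every vertex, the bags containing it form a connected subtree. Here bags containing vertex 5 are not connected in the tree, so the decomposition is invalid.

No — bags containing vertex 5 are not connected in the tree.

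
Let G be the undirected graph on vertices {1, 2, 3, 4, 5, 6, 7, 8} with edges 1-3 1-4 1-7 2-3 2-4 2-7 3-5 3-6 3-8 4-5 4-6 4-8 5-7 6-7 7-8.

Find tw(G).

A width-3 tree decomposition is:
Bags: B1 = {3, 4, 7, 8}  B2 = {2, 3, 4, 7}  B3 = {3, 4, 6, 7}  B4 = {3, 4, 5, 7}  B5 = {1, 3, 4, 7}
Tree: B1–B2, B2–B3, B3–B4, B4–B5
The largest bag has 4 vertices, giving width 3; this decomposition certifies tw(G) ≤ 3. For the lower bound: the 4 vertex sets {4,8}, {2,7}, {3}, {6} are disjoint, each induces a connected subgraph, and every pair is joined by at least one edge of G. Contracting each set to a single vertex therefore yields K_{4} as a minor, and since treewidth is minor-monotone, tw(G) ≥ tw(K_{4}) = 3. Combining the bounds, tw(G) = 3.

3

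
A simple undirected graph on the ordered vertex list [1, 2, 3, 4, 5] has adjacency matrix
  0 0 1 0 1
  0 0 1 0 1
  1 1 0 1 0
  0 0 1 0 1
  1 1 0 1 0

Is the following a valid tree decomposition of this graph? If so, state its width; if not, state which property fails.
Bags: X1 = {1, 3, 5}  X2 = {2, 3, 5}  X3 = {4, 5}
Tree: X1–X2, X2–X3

No — edge (3,4) lies in no bag.

A tree decomposition must satisfy three properties: every vertex lies in some bag; for every edge, both endpoints lie together in some bag; and for every vertex, the bags containing it form a connected subtree. Here edge (3,4) lies in no bag, so the decomposition is invalid.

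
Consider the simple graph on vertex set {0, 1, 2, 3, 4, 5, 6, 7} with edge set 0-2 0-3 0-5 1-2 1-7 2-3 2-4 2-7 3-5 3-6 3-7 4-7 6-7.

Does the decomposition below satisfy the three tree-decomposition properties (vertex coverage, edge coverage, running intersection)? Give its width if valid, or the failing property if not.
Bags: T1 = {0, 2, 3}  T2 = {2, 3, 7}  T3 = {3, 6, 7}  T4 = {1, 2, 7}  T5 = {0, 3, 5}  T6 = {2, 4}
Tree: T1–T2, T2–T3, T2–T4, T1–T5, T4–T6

No — edge (7,4) lies in no bag.

A tree decomposition must satisfy three properties: every vertex lies in some bag; for every edge, both endpoints lie together in some bag; and for every vertex, the bags containing it form a connected subtree. Here edge (7,4) lies in no bag, so the decomposition is invalid.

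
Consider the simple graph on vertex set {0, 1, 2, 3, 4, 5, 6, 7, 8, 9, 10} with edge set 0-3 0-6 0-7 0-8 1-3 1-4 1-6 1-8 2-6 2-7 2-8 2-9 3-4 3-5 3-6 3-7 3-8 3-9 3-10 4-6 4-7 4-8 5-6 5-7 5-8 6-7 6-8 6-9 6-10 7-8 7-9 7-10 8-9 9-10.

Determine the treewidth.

4

A width-4 tree decomposition is:
Bags: B1 = {3, 5, 6, 7, 8}  B2 = {3, 4, 6, 7, 8}  B3 = {1, 3, 4, 6, 8}  B4 = {3, 6, 7, 8, 9}  B5 = {0, 3, 6, 7, 8}  B6 = {3, 6, 7, 9, 10}  B7 = {2, 6, 7, 8, 9}
Tree: B1–B2, B2–B3, B2–B4, B1–B5, B4–B6, B4–B7
The largest bag has 5 vertices, giving width 4; this decomposition certifies tw(G) ≤ 4. Conversely, {2, 6, 7, 8, 9} is a clique of size 5, and the vertices of any clique must share a bag in every tree decomposition; so some bag has ≥ 5 vertices and tw(G) ≥ 4. Therefore the treewidth is 4.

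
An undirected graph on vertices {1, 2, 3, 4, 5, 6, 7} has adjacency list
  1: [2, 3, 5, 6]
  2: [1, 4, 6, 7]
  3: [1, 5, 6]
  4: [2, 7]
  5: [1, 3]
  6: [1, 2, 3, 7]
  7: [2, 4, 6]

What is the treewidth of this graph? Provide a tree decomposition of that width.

The largest bag has 3 vertices, giving width 2; this decomposition certifies tw(G) ≤ 2. Conversely, {1, 2, 6} is a clique of size 3, and the vertices of any clique must share a bag in every tree decomposition; so some bag has ≥ 3 vertices and tw(G) ≥ 2. Therefore the treewidth is 2.

Treewidth 2.
One optimal decomposition is:
Bags: B1 = {1, 3, 6}  B2 = {1, 3, 5}  B3 = {1, 2, 6}  B4 = {2, 6, 7}  B5 = {2, 4, 7}
Tree: B1–B2, B1–B3, B3–B4, B4–B5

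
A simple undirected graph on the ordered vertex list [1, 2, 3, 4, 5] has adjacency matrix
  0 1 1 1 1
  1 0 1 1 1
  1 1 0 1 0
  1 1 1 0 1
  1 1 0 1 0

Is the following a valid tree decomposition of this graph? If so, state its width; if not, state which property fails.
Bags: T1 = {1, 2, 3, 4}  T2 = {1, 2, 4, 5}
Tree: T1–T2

Yes; width 3.

Checking the three conditions: (i) the bags cover all of {1, 2, 3, 4, 5}; (ii) for each edge, some bag contains both endpoints; (iii) the bags containing any fixed vertex form a subtree. All hold, so the decomposition is valid with width 4 − 1 = 3.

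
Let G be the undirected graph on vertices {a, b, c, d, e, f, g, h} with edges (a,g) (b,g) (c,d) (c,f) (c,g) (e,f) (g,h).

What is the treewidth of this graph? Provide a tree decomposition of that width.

Treewidth 1.
One optimal decomposition is:
Bags: B1 = {c, d}  B2 = {c, g}  B3 = {a, g}  B4 = {c, f}  B5 = {g, h}  B6 = {e, f}  B7 = {b, g}
Tree: B1–B2, B2–B3, B2–B4, B3–B5, B4–B6, B5–B7

Every bag has size at most 2, so the width is 2 − 1 = 1 and tw(G) ≤ 1. Any graph with an edge has treewidth ≥ 1, and G has the edge c–d. Hence tw(G) = 1 exactly.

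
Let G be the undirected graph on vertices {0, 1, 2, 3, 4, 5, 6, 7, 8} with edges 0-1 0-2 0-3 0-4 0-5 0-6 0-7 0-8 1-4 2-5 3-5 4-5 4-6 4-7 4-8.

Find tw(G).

A width-2 tree decomposition is:
Bags: B1 = {0, 4, 6}  B2 = {0, 4, 5}  B3 = {0, 1, 4}  B4 = {0, 4, 8}  B5 = {0, 3, 5}  B6 = {0, 2, 5}  B7 = {0, 4, 7}
Tree: B1–B2, B2–B3, B1–B4, B2–B5, B2–B6, B3–B7
The largest bag has 3 vertices, giving width 2; this decomposition certifies tw(G) ≤ 2. Conversely, {0, 2, 5} is a clique of size 3, and the vertices of any clique must share a bag in every tree decomposition; so some bag has ≥ 3 vertices and tw(G) ≥ 2. Therefore the treewidth is 2.

2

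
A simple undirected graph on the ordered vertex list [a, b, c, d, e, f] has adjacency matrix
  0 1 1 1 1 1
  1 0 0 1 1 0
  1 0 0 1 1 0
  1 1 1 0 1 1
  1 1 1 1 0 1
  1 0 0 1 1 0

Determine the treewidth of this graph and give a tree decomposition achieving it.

Treewidth 3.
One optimal decomposition is:
Bags: B1 = {a, b, d, e}  B2 = {a, d, e, f}  B3 = {a, c, d, e}
Tree: B1–B2, B2–B3

The largest bag has 4 vertices, giving width 3; this decomposition certifies tw(G) ≤ 3. For the lower bound, the 4 vertices {a, c, d, e} are pairwise adjacent, and any tree decomposition puts a clique entirely inside one bag — forcing width ≥ 3. Therefore the treewidth is 3.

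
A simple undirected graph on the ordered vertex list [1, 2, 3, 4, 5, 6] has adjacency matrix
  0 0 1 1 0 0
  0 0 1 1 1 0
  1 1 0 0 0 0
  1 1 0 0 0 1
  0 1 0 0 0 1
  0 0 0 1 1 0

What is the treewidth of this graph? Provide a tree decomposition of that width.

Every bag has size at most 3, so the width is 3 − 1 = 2 and tw(G) ≤ 2. For the lower bound, G contains the cycle 1–3–2–4–1, so G is not a forest; only forests have treewidth ≤ 1, hence tw(G) ≥ 2. Combining the bounds, tw(G) = 2.

Treewidth 2.
One optimal decomposition is:
Bags: B1 = {1, 3, 4}  B2 = {2, 3, 4}  B3 = {2, 4, 6}  B4 = {2, 5, 6}
Tree: B1–B2, B2–B3, B3–B4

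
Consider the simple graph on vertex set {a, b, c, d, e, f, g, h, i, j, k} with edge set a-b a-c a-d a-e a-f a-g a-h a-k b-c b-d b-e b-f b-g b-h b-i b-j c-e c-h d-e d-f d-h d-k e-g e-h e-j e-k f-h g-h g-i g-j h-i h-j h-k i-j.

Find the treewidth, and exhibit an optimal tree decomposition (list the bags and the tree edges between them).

Every bag has size at most 5, so the width is 5 − 1 = 4 and tw(G) ≤ 4. For the lower bound, the 5 vertices {a, d, e, h, k} are pairwise adjacent, and any tree decomposition puts a clique entirely inside one bag — forcing width ≥ 4. Hence tw(G) = 4 exactly.

Treewidth 4.
One optimal decomposition is:
Bags: B1 = {a, b, e, g, h}  B2 = {a, b, c, e, h}  B3 = {b, e, g, h, j}  B4 = {a, b, d, e, h}  B5 = {a, b, d, f, h}  B6 = {b, g, h, i, j}  B7 = {a, d, e, h, k}
Tree: B1–B2, B1–B3, B1–B4, B4–B5, B3–B6, B4–B7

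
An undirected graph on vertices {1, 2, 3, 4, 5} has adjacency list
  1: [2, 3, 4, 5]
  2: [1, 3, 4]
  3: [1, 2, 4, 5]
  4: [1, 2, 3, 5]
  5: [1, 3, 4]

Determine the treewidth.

3

A width-3 tree decomposition is:
Bags: B1 = {1, 2, 3, 4}  B2 = {1, 3, 4, 5}
Tree: B1–B2
The largest bag has 4 vertices, giving width 3; this decomposition certifies tw(G) ≤ 3. Conversely, {1, 2, 3, 4} is a clique of size 4, and the vertices of any clique must share a bag in every tree decomposition; so some bag has ≥ 4 vertices and tw(G) ≥ 3. Hence tw(G) = 3 exactly.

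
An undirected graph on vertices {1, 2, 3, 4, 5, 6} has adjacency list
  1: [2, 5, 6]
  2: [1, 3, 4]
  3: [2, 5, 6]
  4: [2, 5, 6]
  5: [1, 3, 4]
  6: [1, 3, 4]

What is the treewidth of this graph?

3

A width-3 tree decomposition is:
Bags: B1 = {1, 2, 3, 4}  B2 = {1, 3, 4, 6}  B3 = {1, 3, 4, 5}
Tree: B1–B2, B2–B3
Each bag holds 4 vertices, so the decomposition has width 3, which upper-bounds the treewidth. For the lower bound: the 4 vertex sets {2,4}, {1,6}, {3}, {5} are disjoint, each induces a connected subgraph, and every pair is joined by at least one edge of G. Contracting each set to a single vertex therefore yields K_{4} as a minor, and since treewidth is minor-monotone, tw(G) ≥ tw(K_{4}) = 3. Combining the bounds, tw(G) = 3.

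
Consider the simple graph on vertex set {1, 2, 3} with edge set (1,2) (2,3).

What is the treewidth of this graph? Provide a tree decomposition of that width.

Each bag holds 2 vertices, so the decomposition has width 1, which upper-bounds the treewidth. Since G has at least one edge (e.g. 2–3), it is not an edgeless graph, so tw(G) ≥ 1. Combining the bounds, tw(G) = 1.

Treewidth 1.
One optimal decomposition is:
Bags: B1 = {2, 3}  B2 = {1, 2}
Tree: B1–B2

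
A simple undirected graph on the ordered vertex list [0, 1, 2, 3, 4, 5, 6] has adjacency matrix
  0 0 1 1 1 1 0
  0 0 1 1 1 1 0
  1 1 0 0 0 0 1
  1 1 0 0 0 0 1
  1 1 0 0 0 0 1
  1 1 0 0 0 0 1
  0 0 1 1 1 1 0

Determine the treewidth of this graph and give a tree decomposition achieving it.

The largest bag has 4 vertices, giving width 3; this decomposition certifies tw(G) ≤ 3. For the lower bound: the 4 vertex sets {0,4}, {1,2}, {6}, {3} are disjoint, each induces a connected subgraph, and every pair is joined by at least one edge of G. Contracting each set to a single vertex therefore yields K_{4} as a minor, and since treewidth is minor-monotone, tw(G) ≥ tw(K_{4}) = 3. Therefore the treewidth is 3.

Treewidth 3.
One such decomposition:
Bags: B1 = {0, 1, 4, 6}  B2 = {0, 1, 2, 6}  B3 = {0, 1, 3, 6}  B4 = {0, 1, 5, 6}
Tree: B1–B2, B2–B3, B3–B4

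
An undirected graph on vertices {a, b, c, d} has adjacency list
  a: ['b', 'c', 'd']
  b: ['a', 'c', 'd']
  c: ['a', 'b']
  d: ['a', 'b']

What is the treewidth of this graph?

A width-2 tree decomposition is:
Bags: B1 = {a, b, d}  B2 = {a, b, c}
Tree: B1–B2
Each bag holds 3 vertices, so the decomposition has width 2, which upper-bounds the treewidth. Conversely, {a, b, d} is a clique of size 3, and the vertices of any clique must share a bag in every tree decomposition; so some bag has ≥ 3 vertices and tw(G) ≥ 2. Combining the bounds, tw(G) = 2.

2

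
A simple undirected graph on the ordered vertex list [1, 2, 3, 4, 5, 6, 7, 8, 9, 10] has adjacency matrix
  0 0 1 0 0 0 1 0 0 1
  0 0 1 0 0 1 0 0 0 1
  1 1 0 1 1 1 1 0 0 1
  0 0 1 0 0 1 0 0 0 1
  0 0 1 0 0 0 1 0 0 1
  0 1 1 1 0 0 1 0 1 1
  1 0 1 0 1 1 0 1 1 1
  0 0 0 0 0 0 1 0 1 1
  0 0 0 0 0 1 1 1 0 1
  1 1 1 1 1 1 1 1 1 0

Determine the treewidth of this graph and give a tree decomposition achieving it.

The largest bag has 4 vertices, giving width 3; this decomposition certifies tw(G) ≤ 3. On the other hand G contains the 4-clique {7, 8, 9, 10}. A clique must lie in a single bag of any decomposition, so no decomposition can have width below 3. Therefore the treewidth is 3.

Treewidth 3.
Bags: B1 = {3, 6, 7, 10}  B2 = {2, 3, 6, 10}  B3 = {6, 7, 9, 10}  B4 = {3, 5, 7, 10}  B5 = {7, 8, 9, 10}  B6 = {1, 3, 7, 10}  B7 = {3, 4, 6, 10}
Tree: B1–B2, B1–B3, B1–B4, B3–B5, B1–B6, B1–B7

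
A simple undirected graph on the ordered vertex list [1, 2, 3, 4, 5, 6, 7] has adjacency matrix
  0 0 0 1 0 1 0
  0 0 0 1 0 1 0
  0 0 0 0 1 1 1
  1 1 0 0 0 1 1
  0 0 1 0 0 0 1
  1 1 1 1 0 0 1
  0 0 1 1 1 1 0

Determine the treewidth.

A width-2 tree decomposition is:
Bags: B1 = {4, 6, 7}  B2 = {2, 4, 6}  B3 = {3, 6, 7}  B4 = {3, 5, 7}  B5 = {1, 4, 6}
Tree: B1–B2, B1–B3, B3–B4, B1–B5
Every bag has size at most 3, so the width is 3 − 1 = 2 and tw(G) ≤ 2. For the lower bound, the 3 vertices {3, 5, 7} are pairwise adjacent, and any tree decomposition puts a clique entirely inside one bag — forcing width ≥ 2. Therefore the treewidth is 2.

2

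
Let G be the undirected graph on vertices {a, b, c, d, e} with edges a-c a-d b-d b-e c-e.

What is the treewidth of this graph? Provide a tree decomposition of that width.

Treewidth 2.
One optimal decomposition is:
Bags: B1 = {b, d, e}  B2 = {a, d, e}  B3 = {a, c, e}
Tree: B1–B2, B2–B3

Each bag holds 3 vertices, so the decomposition has width 2, which upper-bounds the treewidth. Since e–b–d–a–c–e is a cycle in G, G is not acyclic. Forests are exactly the graphs of treewidth ≤ 1, so tw(G) ≥ 2. Combining the bounds, tw(G) = 2.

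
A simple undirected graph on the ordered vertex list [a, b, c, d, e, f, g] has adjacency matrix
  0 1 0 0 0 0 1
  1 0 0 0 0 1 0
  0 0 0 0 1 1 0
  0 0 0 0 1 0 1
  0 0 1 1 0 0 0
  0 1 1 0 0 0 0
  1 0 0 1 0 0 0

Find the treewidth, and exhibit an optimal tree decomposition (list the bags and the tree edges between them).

Treewidth 2.
One optimal decomposition is:
Bags: B1 = {d, e, g}  B2 = {c, e, g}  B3 = {c, f, g}  B4 = {b, f, g}  B5 = {a, b, g}
Tree: B1–B2, B2–B3, B3–B4, B4–B5

The largest bag has 3 vertices, giving width 2; this decomposition certifies tw(G) ≤ 2. The edges g–d–e–c–f–b–a–g form a cycle, so G is not a tree and its treewidth is at least 2. Hence tw(G) = 2 exactly.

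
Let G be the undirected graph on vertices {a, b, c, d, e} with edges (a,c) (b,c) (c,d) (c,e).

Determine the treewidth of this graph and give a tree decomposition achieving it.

Treewidth 1.
One optimal decomposition is:
Bags: B1 = {a, c}  B2 = {c, d}  B3 = {c, e}  B4 = {b, c}
Tree: B1–B2, B1–B3, B1–B4

Every bag has size at most 2, so the width is 2 − 1 = 1 and tw(G) ≤ 1. Since G has at least one edge (e.g. c–a), it is not an edgeless graph, so tw(G) ≥ 1. The upper and lower bounds meet at 1, so that is the treewidth.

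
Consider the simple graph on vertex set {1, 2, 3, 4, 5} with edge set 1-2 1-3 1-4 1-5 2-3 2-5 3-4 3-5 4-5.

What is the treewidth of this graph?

3

A width-3 tree decomposition is:
Bags: B1 = {1, 2, 3, 5}  B2 = {1, 3, 4, 5}
Tree: B1–B2
The largest bag has 4 vertices, giving width 3; this decomposition certifies tw(G) ≤ 3. For the lower bound, the 4 vertices {1, 2, 3, 5} are pairwise adjacent, and any tree decomposition puts a clique entirely inside one bag — forcing width ≥ 3. The upper and lower bounds meet at 3, so that is the treewidth.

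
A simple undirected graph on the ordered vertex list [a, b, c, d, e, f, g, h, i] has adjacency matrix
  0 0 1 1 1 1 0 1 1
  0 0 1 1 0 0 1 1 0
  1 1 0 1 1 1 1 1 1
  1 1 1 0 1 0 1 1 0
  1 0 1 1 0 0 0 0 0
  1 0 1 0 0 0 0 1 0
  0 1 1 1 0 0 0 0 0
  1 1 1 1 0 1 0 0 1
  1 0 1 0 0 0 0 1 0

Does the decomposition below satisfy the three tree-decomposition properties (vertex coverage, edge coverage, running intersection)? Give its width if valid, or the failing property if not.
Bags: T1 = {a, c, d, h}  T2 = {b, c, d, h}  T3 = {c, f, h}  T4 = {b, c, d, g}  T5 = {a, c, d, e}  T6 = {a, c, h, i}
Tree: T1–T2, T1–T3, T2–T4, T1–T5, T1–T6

A tree decomposition must satisfy three properties: every vertex lies in some bag; for every edge, both endpoints lie together in some bag; and for every vertex, the bags containing it form a connected subtree. Here edge (a,f) lies in no bag, so the decomposition is invalid.

No — edge (a,f) lies in no bag.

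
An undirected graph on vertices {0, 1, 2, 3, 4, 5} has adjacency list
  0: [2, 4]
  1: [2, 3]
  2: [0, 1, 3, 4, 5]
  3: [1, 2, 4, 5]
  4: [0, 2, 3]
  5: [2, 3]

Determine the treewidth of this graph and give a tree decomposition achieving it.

The largest bag has 3 vertices, giving width 2; this decomposition certifies tw(G) ≤ 2. For the lower bound, the 3 vertices {0, 2, 4} are pairwise adjacent, and any tree decomposition puts a clique entirely inside one bag — forcing width ≥ 2. The upper and lower bounds meet at 2, so that is the treewidth.

Treewidth 2.
Bags: B1 = {2, 3, 5}  B2 = {2, 3, 4}  B3 = {0, 2, 4}  B4 = {1, 2, 3}
Tree: B1–B2, B2–B3, B2–B4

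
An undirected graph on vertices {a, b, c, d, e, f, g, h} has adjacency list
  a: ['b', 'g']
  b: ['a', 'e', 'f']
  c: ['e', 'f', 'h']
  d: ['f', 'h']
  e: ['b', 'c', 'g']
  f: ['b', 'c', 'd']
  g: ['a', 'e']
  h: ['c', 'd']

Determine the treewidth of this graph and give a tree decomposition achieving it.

Each bag holds 3 vertices, so the decomposition has width 2, which upper-bounds the treewidth. For the lower bound, G contains the cycle a–g–e–b–a, so G is not a forest; only forests have treewidth ≤ 1, hence tw(G) ≥ 2. Combining the bounds, tw(G) = 2.

Treewidth 2.
Bags: B1 = {a, b, g}  B2 = {b, e, g}  B3 = {b, e, f}  B4 = {c, e, f}  B5 = {c, d, f}  B6 = {c, d, h}
Tree: B1–B2, B2–B3, B3–B4, B4–B5, B5–B6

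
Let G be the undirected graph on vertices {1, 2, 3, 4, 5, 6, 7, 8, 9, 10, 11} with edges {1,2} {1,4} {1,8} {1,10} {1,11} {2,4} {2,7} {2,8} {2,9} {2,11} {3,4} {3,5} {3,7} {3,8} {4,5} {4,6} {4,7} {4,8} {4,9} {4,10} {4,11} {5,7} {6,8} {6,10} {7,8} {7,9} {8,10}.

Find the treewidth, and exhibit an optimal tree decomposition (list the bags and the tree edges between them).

Treewidth 3.
One optimal decomposition is:
Bags: B1 = {1, 2, 4, 8}  B2 = {2, 4, 7, 8}  B3 = {1, 4, 8, 10}  B4 = {3, 4, 7, 8}  B5 = {1, 2, 4, 11}  B6 = {2, 4, 7, 9}  B7 = {3, 4, 5, 7}  B8 = {4, 6, 8, 10}
Tree: B1–B2, B1–B3, B2–B4, B1–B5, B2–B6, B4–B7, B3–B8

Each bag holds 4 vertices, so the decomposition has width 3, which upper-bounds the treewidth. Conversely, {1, 2, 4, 8} is a clique of size 4, and the vertices of any clique must share a bag in every tree decomposition; so some bag has ≥ 4 vertices and tw(G) ≥ 3. The upper and lower bounds meet at 3, so that is the treewidth.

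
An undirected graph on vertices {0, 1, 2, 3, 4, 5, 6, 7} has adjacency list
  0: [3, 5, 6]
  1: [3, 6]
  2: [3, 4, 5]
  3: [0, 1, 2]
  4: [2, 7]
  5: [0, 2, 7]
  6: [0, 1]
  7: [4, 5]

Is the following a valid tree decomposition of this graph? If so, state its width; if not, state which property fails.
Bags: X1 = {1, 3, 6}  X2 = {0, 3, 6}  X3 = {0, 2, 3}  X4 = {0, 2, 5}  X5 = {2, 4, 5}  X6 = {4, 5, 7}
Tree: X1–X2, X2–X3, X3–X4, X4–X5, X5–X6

Yes; width 2.

Every vertex of G appears in some bag (union = {0, 1, 2, 3, 4, 5, 6, 7}); every edge is covered by a bag; and for each vertex v the set of bags containing v is connected in the bag tree. The decomposition is therefore valid. The largest bag has 3 vertices, so the width is 2.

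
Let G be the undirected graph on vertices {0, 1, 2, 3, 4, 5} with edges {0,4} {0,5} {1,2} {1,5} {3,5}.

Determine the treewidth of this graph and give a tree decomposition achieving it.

Treewidth 1.
One such decomposition:
Bags: B1 = {0, 5}  B2 = {1, 5}  B3 = {0, 4}  B4 = {3, 5}  B5 = {1, 2}
Tree: B1–B2, B1–B3, B1–B4, B2–B5

Every bag has size at most 2, so the width is 2 − 1 = 1 and tw(G) ≤ 1. Since G has at least one edge (e.g. 5–0), it is not an edgeless graph, so tw(G) ≥ 1. Therefore the treewidth is 1.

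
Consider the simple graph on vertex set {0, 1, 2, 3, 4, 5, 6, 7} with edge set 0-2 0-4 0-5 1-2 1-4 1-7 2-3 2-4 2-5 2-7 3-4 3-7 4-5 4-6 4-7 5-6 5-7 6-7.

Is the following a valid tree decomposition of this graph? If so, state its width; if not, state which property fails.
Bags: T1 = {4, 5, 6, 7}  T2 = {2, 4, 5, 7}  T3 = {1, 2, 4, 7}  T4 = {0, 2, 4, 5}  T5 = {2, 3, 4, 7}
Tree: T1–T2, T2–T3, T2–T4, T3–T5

Yes; width 3.

Checking the three conditions: (i) the bags cover all of {0, 1, 2, 3, 4, 5, 6, 7}; (ii) for each edge, some bag contains both endpoints; (iii) the bags containing any fixed vertex form a subtree. All hold, so the decomposition is valid with width 4 − 1 = 3.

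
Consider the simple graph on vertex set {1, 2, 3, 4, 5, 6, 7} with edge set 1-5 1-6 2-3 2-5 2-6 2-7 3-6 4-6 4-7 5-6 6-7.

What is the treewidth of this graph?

A width-2 tree decomposition is:
Bags: B1 = {2, 5, 6}  B2 = {2, 3, 6}  B3 = {2, 6, 7}  B4 = {1, 5, 6}  B5 = {4, 6, 7}
Tree: B1–B2, B1–B3, B1–B4, B3–B5
Every bag has size at most 3, so the width is 3 − 1 = 2 and tw(G) ≤ 2. Conversely, {1, 5, 6} is a clique of size 3, and the vertices of any clique must share a bag in every tree decomposition; so some bag has ≥ 3 vertices and tw(G) ≥ 2. Hence tw(G) = 2 exactly.

2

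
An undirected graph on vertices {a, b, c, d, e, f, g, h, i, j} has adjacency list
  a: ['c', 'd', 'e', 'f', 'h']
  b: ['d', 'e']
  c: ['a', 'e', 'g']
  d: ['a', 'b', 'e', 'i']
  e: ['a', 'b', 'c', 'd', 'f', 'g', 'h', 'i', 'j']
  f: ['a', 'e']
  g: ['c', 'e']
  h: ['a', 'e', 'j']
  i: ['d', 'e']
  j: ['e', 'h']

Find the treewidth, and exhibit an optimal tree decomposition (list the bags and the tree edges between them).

Treewidth 2.
One optimal decomposition is:
Bags: B1 = {a, d, e}  B2 = {d, e, i}  B3 = {b, d, e}  B4 = {a, c, e}  B5 = {a, e, h}  B6 = {c, e, g}  B7 = {e, h, j}  B8 = {a, e, f}
Tree: B1–B2, B1–B3, B1–B4, B4–B5, B4–B6, B5–B7, B4–B8

The largest bag has 3 vertices, giving width 2; this decomposition certifies tw(G) ≤ 2. Conversely, {c, e, g} is a clique of size 3, and the vertices of any clique must share a bag in every tree decomposition; so some bag has ≥ 3 vertices and tw(G) ≥ 2. Therefore the treewidth is 2.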